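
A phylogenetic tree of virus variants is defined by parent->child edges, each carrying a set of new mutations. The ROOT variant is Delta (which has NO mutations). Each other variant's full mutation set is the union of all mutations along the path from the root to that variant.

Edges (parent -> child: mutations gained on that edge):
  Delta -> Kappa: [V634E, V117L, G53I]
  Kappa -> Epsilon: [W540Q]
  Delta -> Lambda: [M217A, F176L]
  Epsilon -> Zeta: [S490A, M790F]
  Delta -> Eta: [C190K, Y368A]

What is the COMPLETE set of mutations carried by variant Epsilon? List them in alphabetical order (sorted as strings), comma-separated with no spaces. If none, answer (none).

Answer: G53I,V117L,V634E,W540Q

Derivation:
At Delta: gained [] -> total []
At Kappa: gained ['V634E', 'V117L', 'G53I'] -> total ['G53I', 'V117L', 'V634E']
At Epsilon: gained ['W540Q'] -> total ['G53I', 'V117L', 'V634E', 'W540Q']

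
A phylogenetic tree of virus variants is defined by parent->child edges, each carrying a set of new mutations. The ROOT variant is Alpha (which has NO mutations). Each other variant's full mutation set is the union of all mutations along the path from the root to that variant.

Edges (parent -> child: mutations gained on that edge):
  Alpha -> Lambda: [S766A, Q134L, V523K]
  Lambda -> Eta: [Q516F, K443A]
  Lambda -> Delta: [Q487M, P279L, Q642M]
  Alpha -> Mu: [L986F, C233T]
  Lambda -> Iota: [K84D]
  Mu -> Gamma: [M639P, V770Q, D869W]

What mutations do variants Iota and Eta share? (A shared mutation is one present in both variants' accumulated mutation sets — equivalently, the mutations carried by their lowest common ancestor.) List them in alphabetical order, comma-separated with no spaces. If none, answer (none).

Accumulating mutations along path to Iota:
  At Alpha: gained [] -> total []
  At Lambda: gained ['S766A', 'Q134L', 'V523K'] -> total ['Q134L', 'S766A', 'V523K']
  At Iota: gained ['K84D'] -> total ['K84D', 'Q134L', 'S766A', 'V523K']
Mutations(Iota) = ['K84D', 'Q134L', 'S766A', 'V523K']
Accumulating mutations along path to Eta:
  At Alpha: gained [] -> total []
  At Lambda: gained ['S766A', 'Q134L', 'V523K'] -> total ['Q134L', 'S766A', 'V523K']
  At Eta: gained ['Q516F', 'K443A'] -> total ['K443A', 'Q134L', 'Q516F', 'S766A', 'V523K']
Mutations(Eta) = ['K443A', 'Q134L', 'Q516F', 'S766A', 'V523K']
Intersection: ['K84D', 'Q134L', 'S766A', 'V523K'] ∩ ['K443A', 'Q134L', 'Q516F', 'S766A', 'V523K'] = ['Q134L', 'S766A', 'V523K']

Answer: Q134L,S766A,V523K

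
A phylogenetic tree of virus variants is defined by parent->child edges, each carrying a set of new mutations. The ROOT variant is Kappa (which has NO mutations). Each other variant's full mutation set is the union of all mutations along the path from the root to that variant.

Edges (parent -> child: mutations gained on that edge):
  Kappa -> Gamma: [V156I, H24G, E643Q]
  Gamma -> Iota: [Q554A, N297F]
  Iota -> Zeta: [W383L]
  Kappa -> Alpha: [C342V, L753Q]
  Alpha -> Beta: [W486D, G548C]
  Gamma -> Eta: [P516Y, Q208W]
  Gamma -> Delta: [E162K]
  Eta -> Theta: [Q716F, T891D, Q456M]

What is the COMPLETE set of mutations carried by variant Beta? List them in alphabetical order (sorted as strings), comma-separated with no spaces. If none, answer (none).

At Kappa: gained [] -> total []
At Alpha: gained ['C342V', 'L753Q'] -> total ['C342V', 'L753Q']
At Beta: gained ['W486D', 'G548C'] -> total ['C342V', 'G548C', 'L753Q', 'W486D']

Answer: C342V,G548C,L753Q,W486D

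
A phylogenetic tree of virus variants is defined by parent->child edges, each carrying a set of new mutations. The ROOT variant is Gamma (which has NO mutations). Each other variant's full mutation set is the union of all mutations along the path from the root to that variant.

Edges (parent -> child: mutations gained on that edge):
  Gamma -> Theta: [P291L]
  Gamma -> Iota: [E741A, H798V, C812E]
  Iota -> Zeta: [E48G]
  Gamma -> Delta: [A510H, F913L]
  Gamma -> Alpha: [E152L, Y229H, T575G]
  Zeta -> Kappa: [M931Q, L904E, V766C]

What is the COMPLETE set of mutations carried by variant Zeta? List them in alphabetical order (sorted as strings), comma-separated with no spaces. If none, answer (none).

At Gamma: gained [] -> total []
At Iota: gained ['E741A', 'H798V', 'C812E'] -> total ['C812E', 'E741A', 'H798V']
At Zeta: gained ['E48G'] -> total ['C812E', 'E48G', 'E741A', 'H798V']

Answer: C812E,E48G,E741A,H798V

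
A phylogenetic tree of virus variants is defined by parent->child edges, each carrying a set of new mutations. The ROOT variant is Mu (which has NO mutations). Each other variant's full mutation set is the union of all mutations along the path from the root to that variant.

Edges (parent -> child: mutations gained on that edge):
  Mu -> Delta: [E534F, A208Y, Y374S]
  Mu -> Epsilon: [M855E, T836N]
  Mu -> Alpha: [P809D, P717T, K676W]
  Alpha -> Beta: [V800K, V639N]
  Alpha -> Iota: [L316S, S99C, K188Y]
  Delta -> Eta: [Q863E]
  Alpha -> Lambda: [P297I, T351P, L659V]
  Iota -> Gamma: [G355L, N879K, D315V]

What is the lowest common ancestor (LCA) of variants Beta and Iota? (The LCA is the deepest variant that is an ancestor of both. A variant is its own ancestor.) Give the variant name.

Path from root to Beta: Mu -> Alpha -> Beta
  ancestors of Beta: {Mu, Alpha, Beta}
Path from root to Iota: Mu -> Alpha -> Iota
  ancestors of Iota: {Mu, Alpha, Iota}
Common ancestors: {Mu, Alpha}
Walk up from Iota: Iota (not in ancestors of Beta), Alpha (in ancestors of Beta), Mu (in ancestors of Beta)
Deepest common ancestor (LCA) = Alpha

Answer: Alpha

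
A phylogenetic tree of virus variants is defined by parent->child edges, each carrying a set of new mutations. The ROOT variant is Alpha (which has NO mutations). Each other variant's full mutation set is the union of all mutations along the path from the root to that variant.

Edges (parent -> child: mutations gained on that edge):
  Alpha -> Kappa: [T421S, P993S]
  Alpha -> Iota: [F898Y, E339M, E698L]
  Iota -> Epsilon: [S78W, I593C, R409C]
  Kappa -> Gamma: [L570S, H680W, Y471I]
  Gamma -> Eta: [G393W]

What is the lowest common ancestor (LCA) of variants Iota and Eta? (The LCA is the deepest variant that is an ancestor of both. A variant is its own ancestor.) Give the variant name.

Answer: Alpha

Derivation:
Path from root to Iota: Alpha -> Iota
  ancestors of Iota: {Alpha, Iota}
Path from root to Eta: Alpha -> Kappa -> Gamma -> Eta
  ancestors of Eta: {Alpha, Kappa, Gamma, Eta}
Common ancestors: {Alpha}
Walk up from Eta: Eta (not in ancestors of Iota), Gamma (not in ancestors of Iota), Kappa (not in ancestors of Iota), Alpha (in ancestors of Iota)
Deepest common ancestor (LCA) = Alpha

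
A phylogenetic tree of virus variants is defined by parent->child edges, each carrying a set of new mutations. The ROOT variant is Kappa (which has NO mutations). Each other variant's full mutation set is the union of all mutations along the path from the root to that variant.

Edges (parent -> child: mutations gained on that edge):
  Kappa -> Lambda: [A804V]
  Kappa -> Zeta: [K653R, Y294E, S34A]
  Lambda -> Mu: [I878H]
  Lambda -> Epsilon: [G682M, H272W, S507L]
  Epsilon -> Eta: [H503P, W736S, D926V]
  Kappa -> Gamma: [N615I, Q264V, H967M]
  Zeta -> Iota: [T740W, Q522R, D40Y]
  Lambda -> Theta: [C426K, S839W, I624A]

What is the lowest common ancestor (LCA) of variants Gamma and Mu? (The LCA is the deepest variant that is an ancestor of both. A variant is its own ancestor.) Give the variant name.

Path from root to Gamma: Kappa -> Gamma
  ancestors of Gamma: {Kappa, Gamma}
Path from root to Mu: Kappa -> Lambda -> Mu
  ancestors of Mu: {Kappa, Lambda, Mu}
Common ancestors: {Kappa}
Walk up from Mu: Mu (not in ancestors of Gamma), Lambda (not in ancestors of Gamma), Kappa (in ancestors of Gamma)
Deepest common ancestor (LCA) = Kappa

Answer: Kappa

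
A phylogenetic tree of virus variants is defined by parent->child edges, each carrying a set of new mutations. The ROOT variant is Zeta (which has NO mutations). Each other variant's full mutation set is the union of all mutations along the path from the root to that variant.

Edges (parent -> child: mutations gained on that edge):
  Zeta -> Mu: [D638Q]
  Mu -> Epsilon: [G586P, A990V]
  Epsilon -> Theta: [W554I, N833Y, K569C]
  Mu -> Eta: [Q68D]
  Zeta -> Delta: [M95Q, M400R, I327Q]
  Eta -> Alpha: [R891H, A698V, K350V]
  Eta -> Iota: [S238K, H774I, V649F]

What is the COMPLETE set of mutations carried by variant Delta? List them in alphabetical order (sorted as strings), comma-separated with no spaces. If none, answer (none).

At Zeta: gained [] -> total []
At Delta: gained ['M95Q', 'M400R', 'I327Q'] -> total ['I327Q', 'M400R', 'M95Q']

Answer: I327Q,M400R,M95Q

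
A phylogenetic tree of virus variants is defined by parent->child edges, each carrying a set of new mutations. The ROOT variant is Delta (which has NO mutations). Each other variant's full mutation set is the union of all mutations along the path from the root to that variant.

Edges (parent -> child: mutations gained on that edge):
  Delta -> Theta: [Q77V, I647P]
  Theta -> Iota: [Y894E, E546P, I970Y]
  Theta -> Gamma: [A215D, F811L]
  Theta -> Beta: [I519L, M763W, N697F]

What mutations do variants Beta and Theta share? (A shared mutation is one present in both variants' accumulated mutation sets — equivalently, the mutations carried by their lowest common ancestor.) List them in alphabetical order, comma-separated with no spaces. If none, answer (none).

Answer: I647P,Q77V

Derivation:
Accumulating mutations along path to Beta:
  At Delta: gained [] -> total []
  At Theta: gained ['Q77V', 'I647P'] -> total ['I647P', 'Q77V']
  At Beta: gained ['I519L', 'M763W', 'N697F'] -> total ['I519L', 'I647P', 'M763W', 'N697F', 'Q77V']
Mutations(Beta) = ['I519L', 'I647P', 'M763W', 'N697F', 'Q77V']
Accumulating mutations along path to Theta:
  At Delta: gained [] -> total []
  At Theta: gained ['Q77V', 'I647P'] -> total ['I647P', 'Q77V']
Mutations(Theta) = ['I647P', 'Q77V']
Intersection: ['I519L', 'I647P', 'M763W', 'N697F', 'Q77V'] ∩ ['I647P', 'Q77V'] = ['I647P', 'Q77V']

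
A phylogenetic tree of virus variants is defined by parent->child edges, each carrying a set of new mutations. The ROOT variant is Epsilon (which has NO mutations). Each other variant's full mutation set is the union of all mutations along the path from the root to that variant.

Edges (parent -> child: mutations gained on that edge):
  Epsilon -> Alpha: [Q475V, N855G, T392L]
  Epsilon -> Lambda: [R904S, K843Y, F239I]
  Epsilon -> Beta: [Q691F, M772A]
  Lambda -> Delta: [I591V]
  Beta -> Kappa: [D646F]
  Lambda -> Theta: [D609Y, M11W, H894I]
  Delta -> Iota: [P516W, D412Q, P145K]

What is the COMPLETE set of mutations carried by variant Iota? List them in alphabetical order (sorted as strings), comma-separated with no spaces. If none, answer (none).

Answer: D412Q,F239I,I591V,K843Y,P145K,P516W,R904S

Derivation:
At Epsilon: gained [] -> total []
At Lambda: gained ['R904S', 'K843Y', 'F239I'] -> total ['F239I', 'K843Y', 'R904S']
At Delta: gained ['I591V'] -> total ['F239I', 'I591V', 'K843Y', 'R904S']
At Iota: gained ['P516W', 'D412Q', 'P145K'] -> total ['D412Q', 'F239I', 'I591V', 'K843Y', 'P145K', 'P516W', 'R904S']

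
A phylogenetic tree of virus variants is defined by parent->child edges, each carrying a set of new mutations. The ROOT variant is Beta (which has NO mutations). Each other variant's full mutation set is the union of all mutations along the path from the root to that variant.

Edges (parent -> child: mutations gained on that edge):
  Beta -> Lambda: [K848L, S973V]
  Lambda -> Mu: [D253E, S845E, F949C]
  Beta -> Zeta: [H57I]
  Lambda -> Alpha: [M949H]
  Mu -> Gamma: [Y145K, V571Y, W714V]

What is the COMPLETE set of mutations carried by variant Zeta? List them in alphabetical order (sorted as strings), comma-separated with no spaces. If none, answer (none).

Answer: H57I

Derivation:
At Beta: gained [] -> total []
At Zeta: gained ['H57I'] -> total ['H57I']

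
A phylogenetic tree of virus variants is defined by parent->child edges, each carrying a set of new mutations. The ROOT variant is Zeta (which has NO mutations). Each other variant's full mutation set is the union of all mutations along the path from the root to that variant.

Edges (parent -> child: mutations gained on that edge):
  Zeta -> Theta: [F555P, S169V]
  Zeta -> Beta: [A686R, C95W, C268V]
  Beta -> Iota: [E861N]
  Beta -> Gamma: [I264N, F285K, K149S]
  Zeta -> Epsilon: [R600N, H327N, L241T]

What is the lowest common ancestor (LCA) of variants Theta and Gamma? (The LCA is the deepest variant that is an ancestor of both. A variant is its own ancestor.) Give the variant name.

Answer: Zeta

Derivation:
Path from root to Theta: Zeta -> Theta
  ancestors of Theta: {Zeta, Theta}
Path from root to Gamma: Zeta -> Beta -> Gamma
  ancestors of Gamma: {Zeta, Beta, Gamma}
Common ancestors: {Zeta}
Walk up from Gamma: Gamma (not in ancestors of Theta), Beta (not in ancestors of Theta), Zeta (in ancestors of Theta)
Deepest common ancestor (LCA) = Zeta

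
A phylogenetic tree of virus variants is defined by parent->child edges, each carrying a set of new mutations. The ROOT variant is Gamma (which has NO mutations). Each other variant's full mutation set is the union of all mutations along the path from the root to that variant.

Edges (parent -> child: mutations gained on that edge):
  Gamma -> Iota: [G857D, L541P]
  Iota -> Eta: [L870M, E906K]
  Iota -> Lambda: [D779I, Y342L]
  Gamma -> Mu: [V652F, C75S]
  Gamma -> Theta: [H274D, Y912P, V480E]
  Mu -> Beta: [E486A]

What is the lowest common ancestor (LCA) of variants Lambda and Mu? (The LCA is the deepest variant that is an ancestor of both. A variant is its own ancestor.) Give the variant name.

Path from root to Lambda: Gamma -> Iota -> Lambda
  ancestors of Lambda: {Gamma, Iota, Lambda}
Path from root to Mu: Gamma -> Mu
  ancestors of Mu: {Gamma, Mu}
Common ancestors: {Gamma}
Walk up from Mu: Mu (not in ancestors of Lambda), Gamma (in ancestors of Lambda)
Deepest common ancestor (LCA) = Gamma

Answer: Gamma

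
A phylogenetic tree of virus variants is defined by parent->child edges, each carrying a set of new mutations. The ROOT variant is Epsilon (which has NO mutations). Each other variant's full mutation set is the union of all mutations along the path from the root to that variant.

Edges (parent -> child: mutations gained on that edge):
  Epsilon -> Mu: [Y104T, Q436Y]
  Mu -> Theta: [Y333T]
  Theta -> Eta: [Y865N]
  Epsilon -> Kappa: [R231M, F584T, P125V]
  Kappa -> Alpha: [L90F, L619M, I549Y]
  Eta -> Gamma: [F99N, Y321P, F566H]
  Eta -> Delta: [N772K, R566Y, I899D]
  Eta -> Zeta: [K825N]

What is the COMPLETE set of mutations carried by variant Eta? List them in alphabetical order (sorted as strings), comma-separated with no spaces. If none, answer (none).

At Epsilon: gained [] -> total []
At Mu: gained ['Y104T', 'Q436Y'] -> total ['Q436Y', 'Y104T']
At Theta: gained ['Y333T'] -> total ['Q436Y', 'Y104T', 'Y333T']
At Eta: gained ['Y865N'] -> total ['Q436Y', 'Y104T', 'Y333T', 'Y865N']

Answer: Q436Y,Y104T,Y333T,Y865N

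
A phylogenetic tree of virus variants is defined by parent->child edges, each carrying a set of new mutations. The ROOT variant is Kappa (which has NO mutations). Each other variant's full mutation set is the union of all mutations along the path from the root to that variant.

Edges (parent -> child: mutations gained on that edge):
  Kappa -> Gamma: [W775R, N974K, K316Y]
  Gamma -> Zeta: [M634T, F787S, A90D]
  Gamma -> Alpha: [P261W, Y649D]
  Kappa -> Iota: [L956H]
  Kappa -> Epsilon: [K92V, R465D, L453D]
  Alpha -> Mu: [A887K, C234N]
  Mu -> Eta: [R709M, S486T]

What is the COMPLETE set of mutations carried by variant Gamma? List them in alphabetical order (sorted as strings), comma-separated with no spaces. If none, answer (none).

At Kappa: gained [] -> total []
At Gamma: gained ['W775R', 'N974K', 'K316Y'] -> total ['K316Y', 'N974K', 'W775R']

Answer: K316Y,N974K,W775R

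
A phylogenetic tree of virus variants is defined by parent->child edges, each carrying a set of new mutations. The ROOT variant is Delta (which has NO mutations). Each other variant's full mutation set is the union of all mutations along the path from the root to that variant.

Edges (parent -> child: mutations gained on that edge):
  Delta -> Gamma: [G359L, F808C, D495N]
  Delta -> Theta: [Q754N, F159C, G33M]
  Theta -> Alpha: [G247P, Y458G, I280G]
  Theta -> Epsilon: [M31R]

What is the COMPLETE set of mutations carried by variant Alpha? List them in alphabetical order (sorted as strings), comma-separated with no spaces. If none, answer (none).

At Delta: gained [] -> total []
At Theta: gained ['Q754N', 'F159C', 'G33M'] -> total ['F159C', 'G33M', 'Q754N']
At Alpha: gained ['G247P', 'Y458G', 'I280G'] -> total ['F159C', 'G247P', 'G33M', 'I280G', 'Q754N', 'Y458G']

Answer: F159C,G247P,G33M,I280G,Q754N,Y458G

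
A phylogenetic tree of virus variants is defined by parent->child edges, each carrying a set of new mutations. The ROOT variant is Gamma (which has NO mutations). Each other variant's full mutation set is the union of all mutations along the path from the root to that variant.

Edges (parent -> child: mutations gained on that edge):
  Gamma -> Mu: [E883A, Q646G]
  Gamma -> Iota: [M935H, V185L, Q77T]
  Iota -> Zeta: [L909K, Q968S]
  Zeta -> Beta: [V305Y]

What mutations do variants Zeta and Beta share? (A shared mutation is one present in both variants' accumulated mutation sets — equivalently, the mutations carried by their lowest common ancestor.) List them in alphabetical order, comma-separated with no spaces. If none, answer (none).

Accumulating mutations along path to Zeta:
  At Gamma: gained [] -> total []
  At Iota: gained ['M935H', 'V185L', 'Q77T'] -> total ['M935H', 'Q77T', 'V185L']
  At Zeta: gained ['L909K', 'Q968S'] -> total ['L909K', 'M935H', 'Q77T', 'Q968S', 'V185L']
Mutations(Zeta) = ['L909K', 'M935H', 'Q77T', 'Q968S', 'V185L']
Accumulating mutations along path to Beta:
  At Gamma: gained [] -> total []
  At Iota: gained ['M935H', 'V185L', 'Q77T'] -> total ['M935H', 'Q77T', 'V185L']
  At Zeta: gained ['L909K', 'Q968S'] -> total ['L909K', 'M935H', 'Q77T', 'Q968S', 'V185L']
  At Beta: gained ['V305Y'] -> total ['L909K', 'M935H', 'Q77T', 'Q968S', 'V185L', 'V305Y']
Mutations(Beta) = ['L909K', 'M935H', 'Q77T', 'Q968S', 'V185L', 'V305Y']
Intersection: ['L909K', 'M935H', 'Q77T', 'Q968S', 'V185L'] ∩ ['L909K', 'M935H', 'Q77T', 'Q968S', 'V185L', 'V305Y'] = ['L909K', 'M935H', 'Q77T', 'Q968S', 'V185L']

Answer: L909K,M935H,Q77T,Q968S,V185L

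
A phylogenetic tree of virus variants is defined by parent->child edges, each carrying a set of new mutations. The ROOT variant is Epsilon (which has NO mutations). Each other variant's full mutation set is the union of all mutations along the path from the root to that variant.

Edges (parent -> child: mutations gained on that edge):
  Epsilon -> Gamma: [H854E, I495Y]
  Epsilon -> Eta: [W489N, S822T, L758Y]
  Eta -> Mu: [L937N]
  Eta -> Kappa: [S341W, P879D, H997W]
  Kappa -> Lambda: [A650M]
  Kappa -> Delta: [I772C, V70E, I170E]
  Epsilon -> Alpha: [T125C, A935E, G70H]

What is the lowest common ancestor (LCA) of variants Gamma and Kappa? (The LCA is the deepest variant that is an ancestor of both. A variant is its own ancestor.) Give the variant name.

Answer: Epsilon

Derivation:
Path from root to Gamma: Epsilon -> Gamma
  ancestors of Gamma: {Epsilon, Gamma}
Path from root to Kappa: Epsilon -> Eta -> Kappa
  ancestors of Kappa: {Epsilon, Eta, Kappa}
Common ancestors: {Epsilon}
Walk up from Kappa: Kappa (not in ancestors of Gamma), Eta (not in ancestors of Gamma), Epsilon (in ancestors of Gamma)
Deepest common ancestor (LCA) = Epsilon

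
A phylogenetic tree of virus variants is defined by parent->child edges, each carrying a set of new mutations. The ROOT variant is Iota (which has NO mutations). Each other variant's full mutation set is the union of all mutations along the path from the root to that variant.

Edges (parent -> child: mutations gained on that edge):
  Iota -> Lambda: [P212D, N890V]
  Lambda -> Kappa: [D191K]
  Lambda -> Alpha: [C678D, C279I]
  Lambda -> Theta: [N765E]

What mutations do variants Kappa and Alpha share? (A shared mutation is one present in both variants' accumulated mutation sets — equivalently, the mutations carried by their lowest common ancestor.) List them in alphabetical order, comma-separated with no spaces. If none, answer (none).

Accumulating mutations along path to Kappa:
  At Iota: gained [] -> total []
  At Lambda: gained ['P212D', 'N890V'] -> total ['N890V', 'P212D']
  At Kappa: gained ['D191K'] -> total ['D191K', 'N890V', 'P212D']
Mutations(Kappa) = ['D191K', 'N890V', 'P212D']
Accumulating mutations along path to Alpha:
  At Iota: gained [] -> total []
  At Lambda: gained ['P212D', 'N890V'] -> total ['N890V', 'P212D']
  At Alpha: gained ['C678D', 'C279I'] -> total ['C279I', 'C678D', 'N890V', 'P212D']
Mutations(Alpha) = ['C279I', 'C678D', 'N890V', 'P212D']
Intersection: ['D191K', 'N890V', 'P212D'] ∩ ['C279I', 'C678D', 'N890V', 'P212D'] = ['N890V', 'P212D']

Answer: N890V,P212D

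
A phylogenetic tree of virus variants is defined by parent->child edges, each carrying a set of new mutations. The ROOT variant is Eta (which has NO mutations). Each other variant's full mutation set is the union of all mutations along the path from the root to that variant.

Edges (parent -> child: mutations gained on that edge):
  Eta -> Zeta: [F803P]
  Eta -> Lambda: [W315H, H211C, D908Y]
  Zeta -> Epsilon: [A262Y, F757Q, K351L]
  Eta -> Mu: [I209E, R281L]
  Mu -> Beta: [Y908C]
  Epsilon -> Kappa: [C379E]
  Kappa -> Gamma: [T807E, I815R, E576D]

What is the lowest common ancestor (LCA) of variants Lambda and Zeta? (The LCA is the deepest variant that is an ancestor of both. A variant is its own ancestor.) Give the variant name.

Answer: Eta

Derivation:
Path from root to Lambda: Eta -> Lambda
  ancestors of Lambda: {Eta, Lambda}
Path from root to Zeta: Eta -> Zeta
  ancestors of Zeta: {Eta, Zeta}
Common ancestors: {Eta}
Walk up from Zeta: Zeta (not in ancestors of Lambda), Eta (in ancestors of Lambda)
Deepest common ancestor (LCA) = Eta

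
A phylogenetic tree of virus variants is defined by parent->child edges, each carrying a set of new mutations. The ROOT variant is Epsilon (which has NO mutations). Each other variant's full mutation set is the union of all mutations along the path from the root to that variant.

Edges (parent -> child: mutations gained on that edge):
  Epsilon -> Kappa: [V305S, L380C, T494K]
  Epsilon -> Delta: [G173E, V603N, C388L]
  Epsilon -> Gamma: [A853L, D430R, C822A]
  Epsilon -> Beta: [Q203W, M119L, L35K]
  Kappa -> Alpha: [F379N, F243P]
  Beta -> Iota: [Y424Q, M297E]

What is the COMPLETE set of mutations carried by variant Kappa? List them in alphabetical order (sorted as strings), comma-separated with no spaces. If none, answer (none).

At Epsilon: gained [] -> total []
At Kappa: gained ['V305S', 'L380C', 'T494K'] -> total ['L380C', 'T494K', 'V305S']

Answer: L380C,T494K,V305S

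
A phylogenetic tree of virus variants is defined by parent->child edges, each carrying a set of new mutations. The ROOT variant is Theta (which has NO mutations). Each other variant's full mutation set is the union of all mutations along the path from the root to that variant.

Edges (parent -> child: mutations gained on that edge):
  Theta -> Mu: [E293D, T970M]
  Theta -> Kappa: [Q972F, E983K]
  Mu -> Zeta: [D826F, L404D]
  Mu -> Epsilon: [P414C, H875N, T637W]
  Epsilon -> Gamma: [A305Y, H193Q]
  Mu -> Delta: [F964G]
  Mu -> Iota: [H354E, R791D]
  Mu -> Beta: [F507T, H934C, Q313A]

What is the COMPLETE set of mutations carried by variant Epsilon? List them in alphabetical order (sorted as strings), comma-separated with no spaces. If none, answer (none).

At Theta: gained [] -> total []
At Mu: gained ['E293D', 'T970M'] -> total ['E293D', 'T970M']
At Epsilon: gained ['P414C', 'H875N', 'T637W'] -> total ['E293D', 'H875N', 'P414C', 'T637W', 'T970M']

Answer: E293D,H875N,P414C,T637W,T970M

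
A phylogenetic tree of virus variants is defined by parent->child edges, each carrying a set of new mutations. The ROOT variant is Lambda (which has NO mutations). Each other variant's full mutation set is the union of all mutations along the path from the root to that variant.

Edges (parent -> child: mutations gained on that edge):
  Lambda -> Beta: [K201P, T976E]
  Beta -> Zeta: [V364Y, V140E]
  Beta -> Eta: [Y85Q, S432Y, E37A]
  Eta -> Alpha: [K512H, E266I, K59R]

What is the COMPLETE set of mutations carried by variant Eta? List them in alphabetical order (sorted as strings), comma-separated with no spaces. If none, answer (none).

Answer: E37A,K201P,S432Y,T976E,Y85Q

Derivation:
At Lambda: gained [] -> total []
At Beta: gained ['K201P', 'T976E'] -> total ['K201P', 'T976E']
At Eta: gained ['Y85Q', 'S432Y', 'E37A'] -> total ['E37A', 'K201P', 'S432Y', 'T976E', 'Y85Q']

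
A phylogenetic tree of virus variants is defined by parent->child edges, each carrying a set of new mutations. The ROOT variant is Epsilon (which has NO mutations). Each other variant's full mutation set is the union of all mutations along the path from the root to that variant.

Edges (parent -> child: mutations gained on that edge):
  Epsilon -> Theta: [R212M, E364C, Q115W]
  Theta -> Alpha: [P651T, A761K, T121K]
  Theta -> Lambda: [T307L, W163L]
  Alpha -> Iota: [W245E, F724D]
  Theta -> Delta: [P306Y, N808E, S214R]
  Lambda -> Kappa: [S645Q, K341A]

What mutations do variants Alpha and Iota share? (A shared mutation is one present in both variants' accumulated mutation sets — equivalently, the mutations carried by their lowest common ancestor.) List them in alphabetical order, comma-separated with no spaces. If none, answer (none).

Answer: A761K,E364C,P651T,Q115W,R212M,T121K

Derivation:
Accumulating mutations along path to Alpha:
  At Epsilon: gained [] -> total []
  At Theta: gained ['R212M', 'E364C', 'Q115W'] -> total ['E364C', 'Q115W', 'R212M']
  At Alpha: gained ['P651T', 'A761K', 'T121K'] -> total ['A761K', 'E364C', 'P651T', 'Q115W', 'R212M', 'T121K']
Mutations(Alpha) = ['A761K', 'E364C', 'P651T', 'Q115W', 'R212M', 'T121K']
Accumulating mutations along path to Iota:
  At Epsilon: gained [] -> total []
  At Theta: gained ['R212M', 'E364C', 'Q115W'] -> total ['E364C', 'Q115W', 'R212M']
  At Alpha: gained ['P651T', 'A761K', 'T121K'] -> total ['A761K', 'E364C', 'P651T', 'Q115W', 'R212M', 'T121K']
  At Iota: gained ['W245E', 'F724D'] -> total ['A761K', 'E364C', 'F724D', 'P651T', 'Q115W', 'R212M', 'T121K', 'W245E']
Mutations(Iota) = ['A761K', 'E364C', 'F724D', 'P651T', 'Q115W', 'R212M', 'T121K', 'W245E']
Intersection: ['A761K', 'E364C', 'P651T', 'Q115W', 'R212M', 'T121K'] ∩ ['A761K', 'E364C', 'F724D', 'P651T', 'Q115W', 'R212M', 'T121K', 'W245E'] = ['A761K', 'E364C', 'P651T', 'Q115W', 'R212M', 'T121K']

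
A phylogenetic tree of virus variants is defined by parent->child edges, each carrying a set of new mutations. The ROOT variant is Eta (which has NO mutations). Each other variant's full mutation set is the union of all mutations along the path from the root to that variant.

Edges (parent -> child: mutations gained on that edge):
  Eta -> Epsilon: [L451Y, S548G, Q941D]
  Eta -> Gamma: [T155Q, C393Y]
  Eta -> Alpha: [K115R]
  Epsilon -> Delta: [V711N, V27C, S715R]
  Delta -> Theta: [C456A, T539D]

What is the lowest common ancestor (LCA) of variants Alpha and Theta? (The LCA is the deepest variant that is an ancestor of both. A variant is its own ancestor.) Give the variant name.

Path from root to Alpha: Eta -> Alpha
  ancestors of Alpha: {Eta, Alpha}
Path from root to Theta: Eta -> Epsilon -> Delta -> Theta
  ancestors of Theta: {Eta, Epsilon, Delta, Theta}
Common ancestors: {Eta}
Walk up from Theta: Theta (not in ancestors of Alpha), Delta (not in ancestors of Alpha), Epsilon (not in ancestors of Alpha), Eta (in ancestors of Alpha)
Deepest common ancestor (LCA) = Eta

Answer: Eta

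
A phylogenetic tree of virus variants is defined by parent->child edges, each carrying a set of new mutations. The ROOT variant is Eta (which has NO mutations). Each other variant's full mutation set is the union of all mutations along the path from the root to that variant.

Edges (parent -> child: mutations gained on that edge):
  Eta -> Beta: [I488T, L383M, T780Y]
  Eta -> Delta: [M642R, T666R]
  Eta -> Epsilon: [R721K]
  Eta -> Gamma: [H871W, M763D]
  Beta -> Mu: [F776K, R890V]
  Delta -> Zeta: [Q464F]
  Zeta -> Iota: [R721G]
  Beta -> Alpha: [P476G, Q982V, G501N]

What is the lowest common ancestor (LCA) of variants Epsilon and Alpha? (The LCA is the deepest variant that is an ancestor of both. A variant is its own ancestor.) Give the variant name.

Path from root to Epsilon: Eta -> Epsilon
  ancestors of Epsilon: {Eta, Epsilon}
Path from root to Alpha: Eta -> Beta -> Alpha
  ancestors of Alpha: {Eta, Beta, Alpha}
Common ancestors: {Eta}
Walk up from Alpha: Alpha (not in ancestors of Epsilon), Beta (not in ancestors of Epsilon), Eta (in ancestors of Epsilon)
Deepest common ancestor (LCA) = Eta

Answer: Eta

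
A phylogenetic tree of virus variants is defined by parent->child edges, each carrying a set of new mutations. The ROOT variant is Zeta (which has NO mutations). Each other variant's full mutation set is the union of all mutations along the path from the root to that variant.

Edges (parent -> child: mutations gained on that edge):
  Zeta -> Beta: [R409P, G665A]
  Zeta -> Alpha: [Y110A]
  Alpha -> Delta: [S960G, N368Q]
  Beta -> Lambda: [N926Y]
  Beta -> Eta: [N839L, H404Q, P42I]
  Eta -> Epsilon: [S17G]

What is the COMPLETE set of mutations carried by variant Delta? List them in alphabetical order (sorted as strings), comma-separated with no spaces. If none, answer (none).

Answer: N368Q,S960G,Y110A

Derivation:
At Zeta: gained [] -> total []
At Alpha: gained ['Y110A'] -> total ['Y110A']
At Delta: gained ['S960G', 'N368Q'] -> total ['N368Q', 'S960G', 'Y110A']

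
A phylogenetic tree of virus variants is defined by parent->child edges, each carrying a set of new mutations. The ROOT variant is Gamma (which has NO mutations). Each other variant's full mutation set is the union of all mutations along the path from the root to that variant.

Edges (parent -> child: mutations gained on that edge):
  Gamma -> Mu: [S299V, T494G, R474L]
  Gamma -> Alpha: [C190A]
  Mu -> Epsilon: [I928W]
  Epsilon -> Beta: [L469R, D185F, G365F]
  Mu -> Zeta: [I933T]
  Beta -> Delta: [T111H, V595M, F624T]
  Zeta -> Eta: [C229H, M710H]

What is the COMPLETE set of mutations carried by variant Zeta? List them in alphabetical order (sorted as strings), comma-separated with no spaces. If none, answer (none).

Answer: I933T,R474L,S299V,T494G

Derivation:
At Gamma: gained [] -> total []
At Mu: gained ['S299V', 'T494G', 'R474L'] -> total ['R474L', 'S299V', 'T494G']
At Zeta: gained ['I933T'] -> total ['I933T', 'R474L', 'S299V', 'T494G']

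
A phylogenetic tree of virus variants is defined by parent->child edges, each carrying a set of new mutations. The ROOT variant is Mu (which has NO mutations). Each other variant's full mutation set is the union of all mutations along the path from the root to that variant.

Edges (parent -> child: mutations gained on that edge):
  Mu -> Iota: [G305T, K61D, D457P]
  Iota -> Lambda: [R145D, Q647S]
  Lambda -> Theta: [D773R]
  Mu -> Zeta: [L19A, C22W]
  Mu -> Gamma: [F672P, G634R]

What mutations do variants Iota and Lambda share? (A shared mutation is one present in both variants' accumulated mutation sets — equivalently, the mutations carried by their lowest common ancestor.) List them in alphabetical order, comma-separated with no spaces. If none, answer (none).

Answer: D457P,G305T,K61D

Derivation:
Accumulating mutations along path to Iota:
  At Mu: gained [] -> total []
  At Iota: gained ['G305T', 'K61D', 'D457P'] -> total ['D457P', 'G305T', 'K61D']
Mutations(Iota) = ['D457P', 'G305T', 'K61D']
Accumulating mutations along path to Lambda:
  At Mu: gained [] -> total []
  At Iota: gained ['G305T', 'K61D', 'D457P'] -> total ['D457P', 'G305T', 'K61D']
  At Lambda: gained ['R145D', 'Q647S'] -> total ['D457P', 'G305T', 'K61D', 'Q647S', 'R145D']
Mutations(Lambda) = ['D457P', 'G305T', 'K61D', 'Q647S', 'R145D']
Intersection: ['D457P', 'G305T', 'K61D'] ∩ ['D457P', 'G305T', 'K61D', 'Q647S', 'R145D'] = ['D457P', 'G305T', 'K61D']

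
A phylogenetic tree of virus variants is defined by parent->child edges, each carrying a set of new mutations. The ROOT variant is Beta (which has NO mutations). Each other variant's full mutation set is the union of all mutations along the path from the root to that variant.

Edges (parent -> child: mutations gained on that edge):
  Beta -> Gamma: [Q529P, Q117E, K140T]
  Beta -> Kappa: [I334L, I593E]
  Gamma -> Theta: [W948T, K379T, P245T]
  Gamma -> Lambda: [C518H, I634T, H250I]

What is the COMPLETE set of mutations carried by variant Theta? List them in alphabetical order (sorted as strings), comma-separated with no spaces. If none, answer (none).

Answer: K140T,K379T,P245T,Q117E,Q529P,W948T

Derivation:
At Beta: gained [] -> total []
At Gamma: gained ['Q529P', 'Q117E', 'K140T'] -> total ['K140T', 'Q117E', 'Q529P']
At Theta: gained ['W948T', 'K379T', 'P245T'] -> total ['K140T', 'K379T', 'P245T', 'Q117E', 'Q529P', 'W948T']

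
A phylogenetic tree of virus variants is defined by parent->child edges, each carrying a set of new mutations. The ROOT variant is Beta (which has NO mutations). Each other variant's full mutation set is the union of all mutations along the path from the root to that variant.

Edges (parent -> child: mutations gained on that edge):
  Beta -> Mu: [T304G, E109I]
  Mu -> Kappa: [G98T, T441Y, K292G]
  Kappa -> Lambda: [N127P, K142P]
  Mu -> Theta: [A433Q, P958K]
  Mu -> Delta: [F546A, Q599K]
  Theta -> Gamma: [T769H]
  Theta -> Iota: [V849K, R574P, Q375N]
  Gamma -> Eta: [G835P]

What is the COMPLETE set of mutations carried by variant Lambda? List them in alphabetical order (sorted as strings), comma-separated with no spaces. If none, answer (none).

At Beta: gained [] -> total []
At Mu: gained ['T304G', 'E109I'] -> total ['E109I', 'T304G']
At Kappa: gained ['G98T', 'T441Y', 'K292G'] -> total ['E109I', 'G98T', 'K292G', 'T304G', 'T441Y']
At Lambda: gained ['N127P', 'K142P'] -> total ['E109I', 'G98T', 'K142P', 'K292G', 'N127P', 'T304G', 'T441Y']

Answer: E109I,G98T,K142P,K292G,N127P,T304G,T441Y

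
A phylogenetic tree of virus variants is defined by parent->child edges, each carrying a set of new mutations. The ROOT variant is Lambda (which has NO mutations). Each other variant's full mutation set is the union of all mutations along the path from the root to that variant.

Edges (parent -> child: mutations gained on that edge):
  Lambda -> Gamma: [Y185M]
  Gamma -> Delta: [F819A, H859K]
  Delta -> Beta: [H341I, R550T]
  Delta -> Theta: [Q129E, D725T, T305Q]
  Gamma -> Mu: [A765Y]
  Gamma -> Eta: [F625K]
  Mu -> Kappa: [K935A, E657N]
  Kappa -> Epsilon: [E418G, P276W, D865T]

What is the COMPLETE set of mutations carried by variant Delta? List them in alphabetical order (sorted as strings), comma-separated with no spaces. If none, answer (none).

Answer: F819A,H859K,Y185M

Derivation:
At Lambda: gained [] -> total []
At Gamma: gained ['Y185M'] -> total ['Y185M']
At Delta: gained ['F819A', 'H859K'] -> total ['F819A', 'H859K', 'Y185M']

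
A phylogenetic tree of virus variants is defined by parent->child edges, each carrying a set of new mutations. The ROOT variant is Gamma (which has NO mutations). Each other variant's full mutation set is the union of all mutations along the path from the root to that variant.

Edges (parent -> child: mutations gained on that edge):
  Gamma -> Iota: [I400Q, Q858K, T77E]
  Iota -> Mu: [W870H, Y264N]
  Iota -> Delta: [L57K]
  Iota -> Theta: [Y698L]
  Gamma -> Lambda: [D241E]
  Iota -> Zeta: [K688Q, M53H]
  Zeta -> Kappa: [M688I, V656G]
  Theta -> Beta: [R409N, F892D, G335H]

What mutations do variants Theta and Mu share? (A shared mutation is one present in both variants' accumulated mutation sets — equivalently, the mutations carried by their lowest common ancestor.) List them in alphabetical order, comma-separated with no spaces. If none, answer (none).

Accumulating mutations along path to Theta:
  At Gamma: gained [] -> total []
  At Iota: gained ['I400Q', 'Q858K', 'T77E'] -> total ['I400Q', 'Q858K', 'T77E']
  At Theta: gained ['Y698L'] -> total ['I400Q', 'Q858K', 'T77E', 'Y698L']
Mutations(Theta) = ['I400Q', 'Q858K', 'T77E', 'Y698L']
Accumulating mutations along path to Mu:
  At Gamma: gained [] -> total []
  At Iota: gained ['I400Q', 'Q858K', 'T77E'] -> total ['I400Q', 'Q858K', 'T77E']
  At Mu: gained ['W870H', 'Y264N'] -> total ['I400Q', 'Q858K', 'T77E', 'W870H', 'Y264N']
Mutations(Mu) = ['I400Q', 'Q858K', 'T77E', 'W870H', 'Y264N']
Intersection: ['I400Q', 'Q858K', 'T77E', 'Y698L'] ∩ ['I400Q', 'Q858K', 'T77E', 'W870H', 'Y264N'] = ['I400Q', 'Q858K', 'T77E']

Answer: I400Q,Q858K,T77E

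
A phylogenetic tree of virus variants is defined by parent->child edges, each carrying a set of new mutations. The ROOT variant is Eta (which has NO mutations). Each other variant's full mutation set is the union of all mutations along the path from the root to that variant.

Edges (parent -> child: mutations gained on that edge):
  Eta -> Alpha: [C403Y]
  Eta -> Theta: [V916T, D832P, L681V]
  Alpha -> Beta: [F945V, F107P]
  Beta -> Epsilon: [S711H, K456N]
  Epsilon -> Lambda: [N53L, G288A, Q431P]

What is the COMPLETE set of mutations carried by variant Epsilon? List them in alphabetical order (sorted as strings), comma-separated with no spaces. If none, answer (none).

Answer: C403Y,F107P,F945V,K456N,S711H

Derivation:
At Eta: gained [] -> total []
At Alpha: gained ['C403Y'] -> total ['C403Y']
At Beta: gained ['F945V', 'F107P'] -> total ['C403Y', 'F107P', 'F945V']
At Epsilon: gained ['S711H', 'K456N'] -> total ['C403Y', 'F107P', 'F945V', 'K456N', 'S711H']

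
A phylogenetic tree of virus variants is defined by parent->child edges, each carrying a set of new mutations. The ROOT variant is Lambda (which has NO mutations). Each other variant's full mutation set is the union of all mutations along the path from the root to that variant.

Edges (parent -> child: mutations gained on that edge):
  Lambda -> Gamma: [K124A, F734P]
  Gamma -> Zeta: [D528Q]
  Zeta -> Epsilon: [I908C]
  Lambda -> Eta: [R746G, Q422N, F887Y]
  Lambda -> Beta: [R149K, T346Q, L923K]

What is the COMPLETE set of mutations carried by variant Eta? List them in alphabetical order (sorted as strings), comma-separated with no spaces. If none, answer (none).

At Lambda: gained [] -> total []
At Eta: gained ['R746G', 'Q422N', 'F887Y'] -> total ['F887Y', 'Q422N', 'R746G']

Answer: F887Y,Q422N,R746G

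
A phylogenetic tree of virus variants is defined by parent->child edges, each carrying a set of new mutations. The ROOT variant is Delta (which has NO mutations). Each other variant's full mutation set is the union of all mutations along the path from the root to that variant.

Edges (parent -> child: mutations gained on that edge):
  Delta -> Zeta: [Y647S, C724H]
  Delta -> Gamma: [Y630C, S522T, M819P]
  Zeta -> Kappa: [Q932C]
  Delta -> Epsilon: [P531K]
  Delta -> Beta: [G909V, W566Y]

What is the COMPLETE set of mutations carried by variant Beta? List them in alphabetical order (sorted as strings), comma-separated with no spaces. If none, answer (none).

At Delta: gained [] -> total []
At Beta: gained ['G909V', 'W566Y'] -> total ['G909V', 'W566Y']

Answer: G909V,W566Y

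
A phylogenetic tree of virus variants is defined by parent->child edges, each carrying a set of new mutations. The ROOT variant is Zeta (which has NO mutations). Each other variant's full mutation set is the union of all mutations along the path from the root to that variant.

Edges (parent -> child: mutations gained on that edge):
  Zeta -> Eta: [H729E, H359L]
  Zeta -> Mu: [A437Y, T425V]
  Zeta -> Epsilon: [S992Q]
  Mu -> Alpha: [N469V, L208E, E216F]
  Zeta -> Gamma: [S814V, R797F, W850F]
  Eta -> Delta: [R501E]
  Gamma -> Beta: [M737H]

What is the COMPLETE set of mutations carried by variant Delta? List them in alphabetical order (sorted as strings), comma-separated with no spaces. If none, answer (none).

Answer: H359L,H729E,R501E

Derivation:
At Zeta: gained [] -> total []
At Eta: gained ['H729E', 'H359L'] -> total ['H359L', 'H729E']
At Delta: gained ['R501E'] -> total ['H359L', 'H729E', 'R501E']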